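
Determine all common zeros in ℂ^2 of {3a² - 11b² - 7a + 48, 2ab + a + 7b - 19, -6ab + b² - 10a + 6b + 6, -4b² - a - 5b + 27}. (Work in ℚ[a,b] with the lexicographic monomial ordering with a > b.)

Compute a lex Gröbner basis by Buchberger's algorithm.
f_1 = 3a² - 7a - 11b² + 48, LT = a².
f_2 = 2ab + a + 7b - 19, LT = ab.
f_3 = -6ab - 10a + b² + 6b + 6, LT = ab.
f_4 = -a - 4b² - 5b + 27, LT = a.

S(f_1,f_2): lcm = a²b. S = -½a² - 35/6ab + 19/2a - 11/3b³ + 16b.
  reduce S modulo (f_1, f_2, f_3, f_4):
  remainder -11/3b³ - 281/6b² - 119/6b + 769/3 ≠ 0; add h_5 = -11/3b³ - 281/6b² - 119/6b + 769/3 to the basis.

S(f_1,f_3): lcm = a²b. S = -5/3a² + ⅙ab² - 4/3ab + a - 11/3b³ + 16b.
  reduce S modulo (f_1, f_2, f_3, f_4, h_5):
  remainder 1759/36b² + 959/18b - 302 ≠ 0; add h_6 = 1759/36b² + 959/18b - 302 to the basis.

S(f_1,f_4): lcm = a². S = -4ab² - 5ab + 74/3a - 11/3b² + 16.
  reduce S modulo (f_1, f_2, f_3, f_4, h_5, h_6):
  remainder -97577/1759b + 195154/1759 ≠ 0; add h_7 = -97577/1759b + 195154/1759 to the basis.

The other S-polynomials (S(f_2,f_3), S(f_2,f_4), S(f_3,f_4), S(f_1,h_5), S(f_2,h_5), S(f_3,h_5), S(f_4,h_5), S(f_1,h_6), S(f_2,h_6), S(f_3,h_6), S(f_4,h_6), S(h_5,h_6), S(f_1,h_7), S(f_2,h_7), S(f_3,h_7), S(f_4,h_7), S(h_5,h_7), S(h_6,h_7)) all reduce to 0 modulo the current basis, so we have a Gröbner basis.
Inter-reduce: drop elements whose leading term is divisible by another's, tail-reduce, and make monic.
Reduced Gröbner basis: {a - 1, b - 2}.

A lex Gröbner basis eliminates variables successively. Here b - 2 depends only on b, with roots {2}; lifting each root through the earlier basis elements recovers the full solutions.
  b = 2: the earlier basis element becomes a - 1 = 0, giving a = 1 — point (1, 2).

{(1, 2)}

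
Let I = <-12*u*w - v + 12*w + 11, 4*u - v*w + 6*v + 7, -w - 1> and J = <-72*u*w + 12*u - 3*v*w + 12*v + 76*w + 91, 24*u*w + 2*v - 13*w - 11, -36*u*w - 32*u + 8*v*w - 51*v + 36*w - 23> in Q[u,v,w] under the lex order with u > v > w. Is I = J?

Equality of ideals is decidable: compute both reduced Gröbner bases (unique for the ordering) and check whether they agree.
Buchberger on the first generating set:
f_1 = -12*u*w - v + 12*w + 11, LT = u*w.
f_2 = 4*u - v*w + 6*v + 7, LT = u.
f_3 = -w - 1, LT = w.

S(f_1,f_2): lcm = u*w. S = 1/4*v*w**2 - 3/2*v*w + 1/12*v - 11/4*w - 11/12.
  leading term v*w**2: subtract (-1/4*v*w)·f_3 from 1/4*v*w**2 - 3/2*v*w + 1/12*v - 11/4*w - 11/12 → -7/4*v*w + 1/12*v - 11/4*w - 11/12
  leading term v*w: subtract (7/4*v)·f_3 from -7/4*v*w + 1/12*v - 11/4*w - 11/12 → 11/6*v - 11/4*w - 11/12
  leading term v: no divisor's leading term divides it; move 11/6*v to the remainder.
  leading term w: subtract (11/4)·f_3 from -11/4*w - 11/12 → 11/6
  leading term 1: no divisor's leading term divides it; move 11/6 to the remainder.
  remainder 11/6*v + 11/6 ≠ 0; add g_4 = 11/6*v + 11/6 to the basis.

The other S-polynomials (S(f_1,f_3), S(f_2,f_3), S(f_1,g_4), S(f_2,g_4), S(f_3,g_4)) all reduce to 0 modulo the current basis, so we have a Gröbner basis.
Inter-reduce: drop elements whose leading term is divisible by another's, tail-reduce, and make monic.
Reduced Gröbner basis: {u, v + 1, w + 1}.

Buchberger on the second generating set:
h_1 = -72*u*w + 12*u - 3*v*w + 12*v + 76*w + 91, LT = u*w.
h_2 = 24*u*w + 2*v - 13*w - 11, LT = u*w.
h_3 = -36*u*w - 32*u + 8*v*w - 51*v + 36*w - 23, LT = u*w.

S(h_1,h_2): lcm = u*w. S = -1/6*u + 1/24*v*w - 1/4*v - 37/72*w - 29/36.
  leading term u: no divisor's leading term divides it; move -1/6*u to the remainder.
  leading term v*w: no divisor's leading term divides it; move 1/24*v*w to the remainder.
  leading term v: no divisor's leading term divides it; move -1/4*v to the remainder.
  leading term w: no divisor's leading term divides it; move -37/72*w to the remainder.
  leading term 1: no divisor's leading term divides it; move -29/36 to the remainder.
  remainder -1/6*u + 1/24*v*w - 1/4*v - 37/72*w - 29/36 ≠ 0; add k_4 = -1/6*u + 1/24*v*w - 1/4*v - 37/72*w - 29/36 to the basis.

S(h_1,h_3): lcm = u*w. S = -19/18*u + 19/72*v*w - 19/12*v - 1/18*w - 137/72.
  leading term u: subtract (19/3)·k_4 from -19/18*u + 19/72*v*w - 19/12*v - 1/18*w - 137/72 → 691/216*w + 691/216
  leading term w: no divisor's leading term divides it; move 691/216*w to the remainder.
  leading term 1: no divisor's leading term divides it; move 691/216 to the remainder.
  remainder 691/216*w + 691/216 ≠ 0; add k_5 = 691/216*w + 691/216 to the basis.

S(h_1,k_4): lcm = u*w. S = -1/6*u + 1/4*v*w**2 - 35/24*v*w - 1/6*v - 37/12*w**2 - 53/9*w - 91/72.
  leading term u: subtract (1)·k_4 from -1/6*u + 1/4*v*w**2 - 35/24*v*w - 1/6*v - 37/12*w**2 - 53/9*w - 91/72 → 1/4*v*w**2 - 3/2*v*w + 1/12*v - 37/12*w**2 - 43/8*w - 11/24
  leading term v*w**2: subtract (54/691*v*w)·k_5 from 1/4*v*w**2 - 3/2*v*w + 1/12*v - 37/12*w**2 - 43/8*w - 11/24 → -7/4*v*w + 1/12*v - 37/12*w**2 - 43/8*w - 11/24
  leading term v*w: subtract (-378/691*v)·k_5 from -7/4*v*w + 1/12*v - 37/12*w**2 - 43/8*w - 11/24 → 11/6*v - 37/12*w**2 - 43/8*w - 11/24
  leading term v: no divisor's leading term divides it; move 11/6*v to the remainder.
  leading term w**2: subtract (-666/691*w)·k_5 from -37/12*w**2 - 43/8*w - 11/24 → -55/24*w - 11/24
  leading term w: subtract (-495/691)·k_5 from -55/24*w - 11/24 → 11/6
  leading term 1: no divisor's leading term divides it; move 11/6 to the remainder.
  remainder 11/6*v + 11/6 ≠ 0; add k_6 = 11/6*v + 11/6 to the basis.

The other S-polynomials (S(h_2,h_3), S(h_2,k_4), S(h_3,k_4), S(h_1,k_5), S(h_2,k_5), S(h_3,k_5), S(k_4,k_5), S(h_1,k_6), S(h_2,k_6), S(h_3,k_6), S(k_4,k_6), S(k_5,k_6)) all reduce to 0 modulo the current basis, so we have a Gröbner basis.
Inter-reduce: drop elements whose leading term is divisible by another's, tail-reduce, and make monic.
Reduced Gröbner basis: {u, v + 1, w + 1}.

The two bases agree; hence the ideals are identical.

Yes, the ideals are equal.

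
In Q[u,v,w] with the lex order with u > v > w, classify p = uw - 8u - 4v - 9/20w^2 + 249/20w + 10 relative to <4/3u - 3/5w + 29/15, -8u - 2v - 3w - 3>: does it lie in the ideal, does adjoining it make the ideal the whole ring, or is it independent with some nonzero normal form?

uw - 8u - 4v - 9/20w^2 + 249/20w + 10 is independent of I; its normal form modulo I is 103/5w + 22/5.

First compute the reduced Gröbner basis of I by Buchberger's algorithm.
f_1 = 4/3u - 3/5w + 29/15, LT = u.
f_2 = -8u - 2v - 3w - 3, LT = u.

S(f_1,f_2): lcm = u. S = -1/4v - 33/40w + 43/40.
  reduce S modulo (f_1, f_2):
  remainder -1/4v - 33/40w + 43/40 ≠ 0; add h_3 = -1/4v - 33/40w + 43/40 to the basis.

The other S-polynomials (S(f_1,h_3), S(f_2,h_3)) all reduce to 0 modulo the current basis, so we have a Gröbner basis.
Inter-reduce: drop elements whose leading term is divisible by another's, tail-reduce, and make monic.
Reduced Gröbner basis: {u - 9/20w + 29/20, v + 33/10w - 43/10}.
Label its elements g_1 = u - 9/20w + 29/20, g_2 = v + 33/10w - 43/10.

Reduce p = uw - 8u - 4v - 9/20w^2 + 249/20w + 10 modulo G:
  leading term uw: subtract (w)·g_1 from uw - 8u - 4v - 9/20w^2 + 249/20w + 10 → -8u - 4v + 11w + 10
  leading term u: subtract (-8)·g_1 from -8u - 4v + 11w + 10 → -4v + 37/5w + 108/5
  leading term v: subtract (-4)·g_2 from -4v + 37/5w + 108/5 → 103/5w + 22/5
  leading term w: no divisor's leading term divides it; move 103/5w to the remainder.
  leading term 1: no divisor's leading term divides it; move 22/5 to the remainder.
  normal form = 103/5w + 22/5.
The normal form is nonzero, so p ∉ I. Since p minus its normal form lies in I, I + (p) = I + (r) where r = 103/5w + 22/5; decide whether this ideal is the whole ring.
Run Buchberger on G together with r (pairs among the g_i already reduce to 0 since G is a Gröbner basis):
g_1 = u - 9/20w + 29/20, LT = u.
g_2 = v + 33/10w - 43/10, LT = v.
r = 103/5w + 22/5, LT = w.

The S-polynomials (S(g_1,g_2), S(g_1,r), S(g_2,r)) all reduce to 0 modulo the current basis, so we have a Gröbner basis.
Inter-reduce: drop elements whose leading term is divisible by another's, tail-reduce, and make monic.
Reduced Gröbner basis: {u + 637/412, v - 1031/206, w + 22/103}.
The reduced Gröbner basis of I + (p) is {u + 637/412, v - 1031/206, w + 22/103} ≠ {1}, a proper ideal, so the enlarged system stays consistent: p is independent of I, with normal form 103/5w + 22/5.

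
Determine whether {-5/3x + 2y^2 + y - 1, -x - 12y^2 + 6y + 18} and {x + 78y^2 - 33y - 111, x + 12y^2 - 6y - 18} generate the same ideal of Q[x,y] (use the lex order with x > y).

Two ideals are equal iff their reduced Gröbner bases coincide (the reduced basis is unique for a fixed ordering).
Buchberger on the first generating set:
f_1 = -5/3x + 2y^2 + y - 1, LT = x.
f_2 = -x - 12y^2 + 6y + 18, LT = x.

S(f_1,f_2): lcm = x. S = -66/5y^2 + 27/5y + 93/5.
  leading term y^2: no divisor's leading term divides it; move -66/5y^2 to the remainder.
  leading term y: no divisor's leading term divides it; move 27/5y to the remainder.
  leading term 1: no divisor's leading term divides it; move 93/5 to the remainder.
  remainder -66/5y^2 + 27/5y + 93/5 ≠ 0; add g_3 = -66/5y^2 + 27/5y + 93/5 to the basis.

The other S-polynomials (S(f_1,g_3), S(f_2,g_3)) all reduce to 0 modulo the current basis, so we have a Gröbner basis.
Inter-reduce: drop elements whose leading term is divisible by another's, tail-reduce, and make monic.
Reduced Gröbner basis: {x - 12/11y - 12/11, y^2 - 9/22y - 31/22}.

Buchberger on the second generating set:
h_1 = x + 78y^2 - 33y - 111, LT = x.
h_2 = x + 12y^2 - 6y - 18, LT = x.

S(h_1,h_2): lcm = x. S = 66y^2 - 27y - 93.
  leading term y^2: no divisor's leading term divides it; move 66y^2 to the remainder.
  leading term y: no divisor's leading term divides it; move -27y to the remainder.
  leading term 1: no divisor's leading term divides it; move -93 to the remainder.
  remainder 66y^2 - 27y - 93 ≠ 0; add k_3 = 66y^2 - 27y - 93 to the basis.

The other S-polynomials (S(h_1,k_3), S(h_2,k_3)) all reduce to 0 modulo the current basis, so we have a Gröbner basis.
Inter-reduce: drop elements whose leading term is divisible by another's, tail-reduce, and make monic.
Reduced Gröbner basis: {x - 12/11y - 12/11, y^2 - 9/22y - 31/22}.

These coincide, so the ideals are equal.
The choice of monomial ordering does not affect the verdict — as long as both bases are computed under the same ordering, their equality decides ideal equality.

Yes, the ideals are equal.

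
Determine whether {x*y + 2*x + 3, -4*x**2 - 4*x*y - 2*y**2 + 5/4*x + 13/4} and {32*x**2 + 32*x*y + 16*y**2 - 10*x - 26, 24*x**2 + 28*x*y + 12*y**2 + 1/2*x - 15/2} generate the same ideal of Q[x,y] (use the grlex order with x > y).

Yes, the ideals are equal.

For a fixed monomial order, each ideal has a unique reduced Gröbner basis; comparing bases decides equality.
Buchberger on the first generating set:
f_1 = x*y + 2*x + 3, LT = x*y.
f_2 = -4*x**2 - 4*x*y - 2*y**2 + 5/4*x + 13/4, LT = x**2.

S(f_1,f_2): lcm = x**2*y. S = -x*y**2 - 1/2*y**3 + 2*x**2 + 5/16*x*y + 3*x + 13/16*y.
  leading term x*y**2: subtract (-y)·f_1 from -x*y**2 - 1/2*y**3 + 2*x**2 + 5/16*x*y + 3*x + 13/16*y → -1/2*y**3 + 2*x**2 + 37/16*x*y + 3*x + 61/16*y
  leading term y**3: no divisor's leading term divides it; move -1/2*y**3 to the remainder.
  leading term x**2: subtract (-1/2)·f_2 from 2*x**2 + 37/16*x*y + 3*x + 61/16*y → 5/16*x*y - y**2 + 29/8*x + 61/16*y + 13/8
  leading term x*y: subtract (5/16)·f_1 from 5/16*x*y - y**2 + 29/8*x + 61/16*y + 13/8 → -y**2 + 3*x + 61/16*y + 11/16
  leading term y**2: no divisor's leading term divides it; move -y**2 to the remainder.
  leading term x: no divisor's leading term divides it; move 3*x to the remainder.
  leading term y: no divisor's leading term divides it; move 61/16*y to the remainder.
  leading term 1: no divisor's leading term divides it; move 11/16 to the remainder.
  remainder -1/2*y**3 - y**2 + 3*x + 61/16*y + 11/16 ≠ 0; add g_3 = -1/2*y**3 - y**2 + 3*x + 61/16*y + 11/16 to the basis.

S(f_1,g_3): lcm = x*y**3. S = 6*x**2 + 61/8*x*y + 3*y**2 + 11/8*x.
  leading term x**2: subtract (-3/2)·f_2 from 6*x**2 + 61/8*x*y + 3*y**2 + 11/8*x → 13/8*x*y + 13/4*x + 39/8
  leading term x*y: subtract (13/8)·f_1 from 13/8*x*y + 13/4*x + 39/8 → 0
  remainder 0.

S(f_2,g_3): leading monomials are coprime, so the S-polynomial reduces to 0 (Buchberger's first criterion).
Every S-polynomial of the final basis reduces to 0, so we have a Gröbner basis.
Inter-reduce: drop elements whose leading term is divisible by another's, tail-reduce, and make monic.
Reduced Gröbner basis: {y**3 + 2*y**2 - 6*x - 61/8*y - 11/8, x**2 + 1/2*y**2 - 37/16*x - 61/16, x*y + 2*x + 3}.

Buchberger on the second generating set:
h_1 = 32*x**2 + 32*x*y + 16*y**2 - 10*x - 26, LT = x**2.
h_2 = 24*x**2 + 28*x*y + 12*y**2 + 1/2*x - 15/2, LT = x**2.

S(h_1,h_2): lcm = x**2. S = -1/6*x*y - 1/3*x - 1/2.
  leading term x*y: no divisor's leading term divides it; move -1/6*x*y to the remainder.
  leading term x: no divisor's leading term divides it; move -1/3*x to the remainder.
  leading term 1: no divisor's leading term divides it; move -1/2 to the remainder.
  remainder -1/6*x*y - 1/3*x - 1/2 ≠ 0; add k_3 = -1/6*x*y - 1/3*x - 1/2 to the basis.

S(h_1,k_3): lcm = x**2*y. S = x*y**2 + 1/2*y**3 - 2*x**2 - 5/16*x*y - 3*x - 13/16*y.
  leading term x*y**2: subtract (-6*y)·k_3 from x*y**2 + 1/2*y**3 - 2*x**2 - 5/16*x*y - 3*x - 13/16*y → 1/2*y**3 - 2*x**2 - 37/16*x*y - 3*x - 61/16*y
  leading term y**3: no divisor's leading term divides it; move 1/2*y**3 to the remainder.
  leading term x**2: subtract (-1/16)·h_1 from -2*x**2 - 37/16*x*y - 3*x - 61/16*y → -5/16*x*y + y**2 - 29/8*x - 61/16*y - 13/8
  leading term x*y: subtract (15/8)·k_3 from -5/16*x*y + y**2 - 29/8*x - 61/16*y - 13/8 → y**2 - 3*x - 61/16*y - 11/16
  leading term y**2: no divisor's leading term divides it; move y**2 to the remainder.
  leading term x: no divisor's leading term divides it; move -3*x to the remainder.
  leading term y: no divisor's leading term divides it; move -61/16*y to the remainder.
  leading term 1: no divisor's leading term divides it; move -11/16 to the remainder.
  remainder 1/2*y**3 + y**2 - 3*x - 61/16*y - 11/16 ≠ 0; add k_4 = 1/2*y**3 + y**2 - 3*x - 61/16*y - 11/16 to the basis.

S(h_2,k_3): lcm = x**2*y. S = 7/6*x*y**2 + 1/2*y**3 - 2*x**2 + 1/48*x*y - 3*x - 5/16*y.
  leading term x*y**2: subtract (-7*y)·k_3 from 7/6*x*y**2 + 1/2*y**3 - 2*x**2 + 1/48*x*y - 3*x - 5/16*y → 1/2*y**3 - 2*x**2 - 37/16*x*y - 3*x - 61/16*y
  leading term y**3: subtract (1)·k_4 from 1/2*y**3 - 2*x**2 - 37/16*x*y - 3*x - 61/16*y → -2*x**2 - 37/16*x*y - y**2 + 11/16
  leading term x**2: subtract (-1/16)·h_1 from -2*x**2 - 37/16*x*y - y**2 + 11/16 → -5/16*x*y - 5/8*x - 15/16
  leading term x*y: subtract (15/8)·k_3 from -5/16*x*y - 5/8*x - 15/16 → 0
  remainder 0.

S(h_1,k_4): leading monomials are coprime, so the S-polynomial reduces to 0 (Buchberger's first criterion).
S(h_2,k_4): leading monomials are coprime, so the S-polynomial reduces to 0 (Buchberger's first criterion).
S(k_3,k_4): lcm = x*y**3. S = 6*x**2 + 61/8*x*y + 3*y**2 + 11/8*x.
  leading term x**2: subtract (3/16)·h_1 from 6*x**2 + 61/8*x*y + 3*y**2 + 11/8*x → 13/8*x*y + 13/4*x + 39/8
  leading term x*y: subtract (-39/4)·k_3 from 13/8*x*y + 13/4*x + 39/8 → 0
  remainder 0.

Every S-polynomial of the final basis reduces to 0, so we have a Gröbner basis.
Inter-reduce: drop elements whose leading term is divisible by another's, tail-reduce, and make monic.
Reduced Gröbner basis: {y**3 + 2*y**2 - 6*x - 61/8*y - 11/8, x**2 + 1/2*y**2 - 37/16*x - 61/16, x*y + 2*x + 3}.

The two bases agree; hence the ideals are identical.
The choice of monomial ordering does not affect the verdict — as long as both bases are computed under the same ordering, their equality decides ideal equality.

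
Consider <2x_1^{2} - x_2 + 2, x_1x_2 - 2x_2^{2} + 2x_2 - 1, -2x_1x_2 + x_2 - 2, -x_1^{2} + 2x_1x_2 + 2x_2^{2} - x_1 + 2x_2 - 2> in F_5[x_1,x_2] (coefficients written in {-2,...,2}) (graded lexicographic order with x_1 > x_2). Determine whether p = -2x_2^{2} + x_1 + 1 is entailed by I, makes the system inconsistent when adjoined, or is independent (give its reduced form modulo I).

Adjoining -2x_2^{2} + x_1 + 1 makes the ideal the whole ring: the system is inconsistent.

First compute the reduced Gröbner basis of I by Buchberger's algorithm.
f_1 = 2x_1^{2} - x_2 + 2, LT = x_1^{2}.
f_2 = x_1x_2 - 2x_2^{2} + 2x_2 - 1, LT = x_1x_2.
f_3 = -2x_1x_2 + x_2 - 2, LT = x_1x_2.
f_4 = -x_1^{2} + 2x_1x_2 + 2x_2^{2} - x_1 + 2x_2 - 2, LT = x_1^{2}.

S(f_1,f_2): lcm = x_1^{2}x_2. S = 2x_1x_2^{2} - 2x_1x_2 + 2x_2^{2} + x_1 + x_2.
  reduce S modulo (f_1, f_2, f_3, f_4):
  remainder -x_2^{3} - x_2^{2} + x_1 + 2x_2 - 2 ≠ 0; add h_5 = -x_2^{3} - x_2^{2} + x_1 + 2x_2 - 2 to the basis.

S(f_1,f_3): lcm = x_1^{2}x_2. S = -2x_1x_2 + 2x_2^{2} - x_1 + x_2.
  reduce S modulo (f_1, f_2, f_3, f_4, h_5):
  remainder -2x_2^{2} - x_1 - 2 ≠ 0; add h_6 = -2x_2^{2} - x_1 - 2 to the basis.

S(f_1,f_4): lcm = x_1^{2}. S = 2x_1x_2 + 2x_2^{2} - x_1 - x_2 - 1.
  reduce S modulo (f_1, f_2, f_3, f_4, h_5, h_6):
  remainder x_1 ≠ 0; add h_7 = x_1 to the basis.

S(f_3,h_5): lcm = x_1x_2^{3}. S = -x_1x_2^{2} + 2x_2^{3} + x_1^{2} + 2x_1x_2 + x_2^{2} - 2x_1.
  reduce S modulo (f_1, f_2, f_3, f_4, h_5, h_6, h_7):
  remainder -2x_2 - 1 ≠ 0; add h_8 = -2x_2 - 1 to the basis.

The other S-polynomials (S(f_2,f_3), S(f_2,f_4), S(f_3,f_4), S(f_1,h_5), S(f_2,h_5), S(f_4,h_5), S(f_1,h_6), S(f_2,h_6), S(f_3,h_6), S(f_4,h_6), S(h_5,h_6), S(f_1,h_7), S(f_2,h_7), S(f_3,h_7), S(f_4,h_7), S(h_5,h_7), S(h_6,h_7), S(f_1,h_8), S(f_2,h_8), S(f_3,h_8), S(f_4,h_8), S(h_5,h_8), S(h_6,h_8), S(h_7,h_8)) all reduce to 0 modulo the current basis, so we have a Gröbner basis.
Inter-reduce: drop elements whose leading term is divisible by another's, tail-reduce, and make monic.
Reduced Gröbner basis: {x_1, x_2 - 2}.
Label its elements g_1 = x_1, g_2 = x_2 - 2.

Reduce p = -2x_2^{2} + x_1 + 1 modulo G:
  leading term x_2^{2}: subtract (-2x_2)·g_2 from -2x_2^{2} + x_1 + 1 → x_1 + x_2 + 1
  leading term x_1: subtract (1)·g_1 from x_1 + x_2 + 1 → x_2 + 1
  leading term x_2: subtract (1)·g_2 from x_2 + 1 → -2
  leading term 1: no divisor's leading term divides it; move -2 to the remainder.
  normal form = -2.
The normal form is nonzero, so p ∉ I. Since p minus its normal form lies in I, I + (p) = I + (r) where r = -2; decide whether this ideal is the whole ring.
Here r = -2 is a nonzero constant, hence a unit: 1 ∈ I + (p), the Gröbner basis of I + (p) is {1}, and the enlarged system has no common solution — adjoining p is inconsistent.

Ideal membership is decidable via reduction modulo a Gröbner basis.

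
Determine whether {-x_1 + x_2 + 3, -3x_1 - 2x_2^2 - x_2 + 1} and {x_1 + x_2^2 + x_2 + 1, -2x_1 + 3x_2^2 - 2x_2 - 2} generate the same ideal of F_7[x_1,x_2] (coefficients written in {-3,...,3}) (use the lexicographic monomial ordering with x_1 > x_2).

Equality of ideals is decidable: compute both reduced Gröbner bases (unique for the ordering) and check whether they agree.
Buchberger on the first generating set:
f_1 = -x_1 + x_2 + 3, LT = x_1.
f_2 = -3x_1 - 2x_2^2 - x_2 + 1, LT = x_1.

S(f_1,f_2): lcm = x_1. S = -3x_2^2 + x_2 + 2.
  leading term x_2^2: no divisor's leading term divides it; move -3x_2^2 to the remainder.
  leading term x_2: no divisor's leading term divides it; move x_2 to the remainder.
  leading term 1: no divisor's leading term divides it; move 2 to the remainder.
  remainder -3x_2^2 + x_2 + 2 ≠ 0; add g_3 = -3x_2^2 + x_2 + 2 to the basis.

The other S-polynomials (S(f_1,g_3), S(f_2,g_3)) all reduce to 0 modulo the current basis, so we have a Gröbner basis.
Inter-reduce: drop elements whose leading term is divisible by another's, tail-reduce, and make monic.
Reduced Gröbner basis: {x_1 - x_2 - 3, x_2^2 + 2x_2 - 3}.

Buchberger on the second generating set:
h_1 = x_1 + x_2^2 + x_2 + 1, LT = x_1.
h_2 = -2x_1 + 3x_2^2 - 2x_2 - 2, LT = x_1.

S(h_1,h_2): lcm = x_1. S = -x_2^2.
  leading term x_2^2: no divisor's leading term divides it; move -x_2^2 to the remainder.
  remainder -x_2^2 ≠ 0; add k_3 = -x_2^2 to the basis.

The other S-polynomials (S(h_1,k_3), S(h_2,k_3)) all reduce to 0 modulo the current basis, so we have a Gröbner basis.
Inter-reduce: drop elements whose leading term is divisible by another's, tail-reduce, and make monic.
Reduced Gröbner basis: {x_1 + x_2 + 1, x_2^2}.

Since the reduced bases disagree, the two ideals are not the same.
The same test decides containment: I ⊆ J iff every generator of I reduces to 0 modulo a Gröbner basis of J.

No, the ideals differ.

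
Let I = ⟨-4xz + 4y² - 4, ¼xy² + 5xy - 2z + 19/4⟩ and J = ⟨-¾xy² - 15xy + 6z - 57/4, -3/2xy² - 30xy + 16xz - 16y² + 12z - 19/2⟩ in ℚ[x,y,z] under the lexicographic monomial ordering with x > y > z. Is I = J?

No, the ideals differ.

Two ideals are equal iff their reduced Gröbner bases coincide (the reduced basis is unique for a fixed ordering).
Buchberger on the first generating set:
f_1 = -4xz + 4y² - 4, LT = xz.
f_2 = ¼xy² + 5xy - 2z + 19/4, LT = xy².

S(f_1,f_2): lcm = xy²z. S = -20xyz - y⁴ + y² + 8z² - 19z.
  reduce S modulo (f_1, f_2):
  remainder -y⁴ - 20y³ + y² + 20y + 8z² - 19z ≠ 0; add g_3 = -y⁴ - 20y³ + y² + 20y + 8z² - 19z to the basis.

The other S-polynomials (S(f_1,g_3), S(f_2,g_3)) all reduce to 0 modulo the current basis, so we have a Gröbner basis.
Inter-reduce: drop elements whose leading term is divisible by another's, tail-reduce, and make monic.
Reduced Gröbner basis: {xy² + 20xy - 8z + 19, xz - y² + 1, y⁴ + 20y³ - y² - 20y - 8z² + 19z}.

Buchberger on the second generating set:
h_1 = -¾xy² - 15xy + 6z - 57/4, LT = xy².
h_2 = -3/2xy² - 30xy + 16xz - 16y² + 12z - 19/2, LT = xy².

S(h_1,h_2): lcm = xy². S = 32/3xz - 32/3y² + 38/3.
  reduce S modulo (h_1, h_2):
  remainder 32/3xz - 32/3y² + 38/3 ≠ 0; add k_3 = 32/3xz - 32/3y² + 38/3 to the basis.

S(h_1,k_3): lcm = xy²z. S = 20xyz + y⁴ - 19/16y² - 8z² + 19z.
  reduce S modulo (h_1, h_2, k_3):
  remainder y⁴ + 20y³ - 19/16y² - 95/4y - 8z² + 19z ≠ 0; add k_4 = y⁴ + 20y³ - 19/16y² - 95/4y - 8z² + 19z to the basis.

The other S-polynomials (S(h_2,k_3), S(h_1,k_4), S(h_2,k_4), S(k_3,k_4)) all reduce to 0 modulo the current basis, so we have a Gröbner basis.
Inter-reduce: drop elements whose leading term is divisible by another's, tail-reduce, and make monic.
Reduced Gröbner basis: {xy² + 20xy - 8z + 19, xz - y² + 19/16, y⁴ + 20y³ - 19/16y² - 95/4y - 8z² + 19z}.

The bases are distinct; the ideals are different.
The choice of monomial ordering does not affect the verdict — as long as both bases are computed under the same ordering, their equality decides ideal equality.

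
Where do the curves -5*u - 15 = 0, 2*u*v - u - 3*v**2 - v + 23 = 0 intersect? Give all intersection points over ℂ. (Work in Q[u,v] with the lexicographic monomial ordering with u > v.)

Compute a lex Gröbner basis by Buchberger's algorithm.
f_1 = -5*u - 15, LT = u.
f_2 = 2*u*v - u - 3*v**2 - v + 23, LT = u*v.

S(f_1,f_2): lcm = u*v. S = 1/2*u + 3/2*v**2 + 7/2*v - 23/2.
  leading term u: subtract (-1/10)·f_1 from 1/2*u + 3/2*v**2 + 7/2*v - 23/2 → 3/2*v**2 + 7/2*v - 13
  leading term v**2: no divisor's leading term divides it; move 3/2*v**2 to the remainder.
  leading term v: no divisor's leading term divides it; move 7/2*v to the remainder.
  leading term 1: no divisor's leading term divides it; move -13 to the remainder.
  remainder 3/2*v**2 + 7/2*v - 13 ≠ 0; add h_3 = 3/2*v**2 + 7/2*v - 13 to the basis.

The other S-polynomials (S(f_1,h_3), S(f_2,h_3)) all reduce to 0 modulo the current basis, so we have a Gröbner basis.
Inter-reduce: drop elements whose leading term is divisible by another's, tail-reduce, and make monic.
Reduced Gröbner basis: {u + 3, v**2 + 7/3*v - 26/3}.

From the last basis element, v**2 + 7/3*v - 26/3 = 0, so v takes values in {-13/3, 2}. Each choice, substituted upward through the basis, yields the corresponding point(s) of the solution set.
  v = -13/3: the earlier basis element becomes u + 3 = 0, giving u = -3 — point (-3, -13/3).
  v = 2: the earlier basis element becomes u + 3 = 0, giving u = -3 — point (-3, 2).

{(-3, -13/3), (-3, 2)}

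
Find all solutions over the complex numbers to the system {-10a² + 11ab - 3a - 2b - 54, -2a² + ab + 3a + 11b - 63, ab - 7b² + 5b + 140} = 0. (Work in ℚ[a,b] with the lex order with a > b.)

{(2, 5)}

Compute a lex Gröbner basis by Buchberger's algorithm.
f_1 = -10a² + 11ab - 3a - 2b - 54, LT = a².
f_2 = -2a² + ab + 3a + 11b - 63, LT = a².
f_3 = ab - 7b² + 5b + 140, LT = ab.

S(f_1,f_2): lcm = a². S = -⅗ab + 9/5a + 57/10b - 261/10.
  leading term ab: subtract (-⅗)·f_3 from -⅗ab + 9/5a + 57/10b - 261/10 → 9/5a - 21/5b² + 87/10b + 579/10
  leading term a: no divisor's leading term divides it; move 9/5a to the remainder.
  leading term b²: no divisor's leading term divides it; move -21/5b² to the remainder.
  leading term b: no divisor's leading term divides it; move 87/10b to the remainder.
  leading term 1: no divisor's leading term divides it; move 579/10 to the remainder.
  remainder 9/5a - 21/5b² + 87/10b + 579/10 ≠ 0; add h_4 = 9/5a - 21/5b² + 87/10b + 579/10 to the basis.

S(f_1,f_3): lcm = a²b. S = 59/10ab² - 47/10ab - 140a + ⅕b² + 27/5b.
  leading term ab²: subtract (59/10b)·f_3 from 59/10ab² - 47/10ab - 140a + ⅕b² + 27/5b → -47/10ab - 140a + 413/10b³ - 293/10b² - 4103/5b
  leading term ab: subtract (-47/10)·f_3 from -47/10ab - 140a + 413/10b³ - 293/10b² - 4103/5b → -140a + 413/10b³ - 311/5b² - 7971/10b + 658
  leading term a: subtract (-700/9)·h_4 from -140a + 413/10b³ - 311/5b² - 7971/10b + 658 → 413/10b³ - 5833/15b² - 3613/30b + 15484/3
  leading term b³: no divisor's leading term divides it; move 413/10b³ to the remainder.
  leading term b²: no divisor's leading term divides it; move -5833/15b² to the remainder.
  leading term b: no divisor's leading term divides it; move -3613/30b to the remainder.
  leading term 1: no divisor's leading term divides it; move 15484/3 to the remainder.
  remainder 413/10b³ - 5833/15b² - 3613/30b + 15484/3 ≠ 0; add h_5 = 413/10b³ - 5833/15b² - 3613/30b + 15484/3 to the basis.

S(f_2,f_3): lcm = a²b. S = 13/2ab² - 13/2ab - 140a - 11/2b² + 63/2b.
  leading term ab²: subtract (13/2b)·f_3 from 13/2ab² - 13/2ab - 140a - 11/2b² + 63/2b → -13/2ab - 140a + 91/2b³ - 38b² - 1757/2b
  leading term ab: subtract (-13/2)·f_3 from -13/2ab - 140a + 91/2b³ - 38b² - 1757/2b → -140a + 91/2b³ - 167/2b² - 846b + 910
  leading term a: subtract (-700/9)·h_4 from -140a + 91/2b³ - 167/2b² - 846b + 910 → 91/2b³ - 2461/6b² - 508/3b + 16240/3
  leading term b³: subtract (65/59)·h_5 from 91/2b³ - 2461/6b² - 508/3b + 16240/3 → 2153/118b² - 4325/118b - 16100/59
  leading term b²: no divisor's leading term divides it; move 2153/118b² to the remainder.
  leading term b: no divisor's leading term divides it; move -4325/118b to the remainder.
  leading term 1: no divisor's leading term divides it; move -16100/59 to the remainder.
  remainder 2153/118b² - 4325/118b - 16100/59 ≠ 0; add h_6 = 2153/118b² - 4325/118b - 16100/59 to the basis.

S(f_1,h_4): lcm = a². S = 7/3ab² - 89/15ab - 478/15a + ⅕b + 27/5.
  leading term ab²: subtract (7/3b)·f_3 from 7/3ab² - 89/15ab - 478/15a + ⅕b + 27/5 → -89/15ab - 478/15a + 49/3b³ - 35/3b² - 4897/15b + 27/5
  leading term ab: subtract (-89/15)·f_3 from -89/15ab - 478/15a + 49/3b³ - 35/3b² - 4897/15b + 27/5 → -478/15a + 49/3b³ - 266/5b² - 1484/5b + 12541/15
  leading term a: subtract (-478/27)·h_4 from -478/15a + 49/3b³ - 266/5b² - 1484/5b + 12541/15 → 49/3b³ - 1148/9b² - 1285/9b + 16750/9
  leading term b³: subtract (70/177)·h_5 from 49/3b³ - 1148/9b² - 1285/9b + 16750/9 → 13930/531b² - 50524/531b - 95630/531
  leading term b²: subtract (27860/19377)·h_6 from 13930/531b² - 50524/531b - 95630/531 → -274186/6459b + 1370930/6459
  leading term b: no divisor's leading term divides it; move -274186/6459b to the remainder.
  leading term 1: no divisor's leading term divides it; move 1370930/6459 to the remainder.
  remainder -274186/6459b + 1370930/6459 ≠ 0; add h_7 = -274186/6459b + 1370930/6459 to the basis.

The other S-polynomials (S(f_2,h_4), S(f_3,h_4), S(f_1,h_5), S(f_2,h_5), S(f_3,h_5), S(h_4,h_5), S(f_1,h_6), S(f_2,h_6), S(f_3,h_6), S(h_4,h_6), S(h_5,h_6), S(f_1,h_7), S(f_2,h_7), S(f_3,h_7), S(h_4,h_7), S(h_5,h_7), S(h_6,h_7)) all reduce to 0 modulo the current basis, so we have a Gröbner basis.
Inter-reduce: drop elements whose leading term is divisible by another's, tail-reduce, and make monic.
Reduced Gröbner basis: {a - 2, b - 5}.

From the last basis element, b - 5 = 0, so b takes values in {5}. Each choice, substituted upward through the basis, yields the corresponding point(s) of the solution set.
  b = 5: the earlier basis element becomes a - 2 = 0, giving a = 2 — point (2, 5).
Substituting each solution back into the original system confirms all equations vanish.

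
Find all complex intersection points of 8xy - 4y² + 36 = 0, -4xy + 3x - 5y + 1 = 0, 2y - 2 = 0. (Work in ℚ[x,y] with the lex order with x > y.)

{(-4, 1)}

Compute a lex Gröbner basis by Buchberger's algorithm.
f_1 = 8xy - 4y² + 36, LT = xy.
f_2 = -4xy + 3x - 5y + 1, LT = xy.
f_3 = 2y - 2, LT = y.

S(f_1,f_2): lcm = xy. S = ¾x - ½y² - 5/4y + 19/4.
  leading term x: no divisor's leading term divides it; move ¾x to the remainder.
  leading term y²: subtract (-¼y)·f_3 from -½y² - 5/4y + 19/4 → -7/4y + 19/4
  leading term y: subtract (-⅞)·f_3 from -7/4y + 19/4 → 3
  leading term 1: no divisor's leading term divides it; move 3 to the remainder.
  remainder ¾x + 3 ≠ 0; add h_4 = ¾x + 3 to the basis.

The other S-polynomials (S(f_1,f_3), S(f_2,f_3), S(f_1,h_4), S(f_2,h_4), S(f_3,h_4)) all reduce to 0 modulo the current basis, so we have a Gröbner basis.
Inter-reduce: drop elements whose leading term is divisible by another's, tail-reduce, and make monic.
Reduced Gröbner basis: {x + 4, y - 1}.

Since the basis is lex-ordered, y - 1 is univariate in y. Its roots are {1}. Back-substituting each root into the other basis elements fixes the other coordinates.
  y = 1: the earlier basis element becomes x + 4 = 0, giving x = -4 — point (-4, 1).
Each listed point satisfies every original equation (direct substitution).
Zero-dimensionality of the ideal guarantees finitely many solutions over ℂ.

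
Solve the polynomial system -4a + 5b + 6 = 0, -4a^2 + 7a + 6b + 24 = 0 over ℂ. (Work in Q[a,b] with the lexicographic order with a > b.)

Compute a lex Gröbner basis by Buchberger's algorithm.
f_1 = -4a + 5b + 6, LT = a.
f_2 = -4a^2 + 7a + 6b + 24, LT = a^2.

S(f_1,f_2): lcm = a^2. S = -5/4ab + 1/4a + 3/2b + 6.
  leading term ab: subtract (5/16b)·f_1 from -5/4ab + 1/4a + 3/2b + 6 → 1/4a - 25/16b^2 - 3/8b + 6
  leading term a: subtract (-1/16)·f_1 from 1/4a - 25/16b^2 - 3/8b + 6 → -25/16b^2 - 1/16b + 51/8
  leading term b^2: no divisor's leading term divides it; move -25/16b^2 to the remainder.
  leading term b: no divisor's leading term divides it; move -1/16b to the remainder.
  leading term 1: no divisor's leading term divides it; move 51/8 to the remainder.
  remainder -25/16b^2 - 1/16b + 51/8 ≠ 0; add h_3 = -25/16b^2 - 1/16b + 51/8 to the basis.

S(f_1,h_3): leading monomials are coprime, so the S-polynomial reduces to 0 (Buchberger's first criterion).
S(f_2,h_3): leading monomials are coprime, so the S-polynomial reduces to 0 (Buchberger's first criterion).
Every S-polynomial of the final basis reduces to 0, so we have a Gröbner basis.
Inter-reduce: drop elements whose leading term is divisible by another's, tail-reduce, and make monic.
Reduced Gröbner basis: {a - 5/4b - 3/2, b^2 + 1/25b - 102/25}.

Since the basis is lex-ordered, b^2 + 1/25b - 102/25 is univariate in b. Its roots are {-51/25, 2}. Back-substituting each root into the other basis elements fixes the other coordinates.
  b = -51/25: the earlier basis element becomes a + 21/20 = 0, giving a = -21/20 — point (-21/20, -51/25).
  b = 2: the earlier basis element becomes a - 4 = 0, giving a = 4 — point (4, 2).
Check: every point annihilates each of the original generators.
A lex Gröbner basis triangularizes the system, enabling back-substitution.

{(-21/20, -51/25), (4, 2)}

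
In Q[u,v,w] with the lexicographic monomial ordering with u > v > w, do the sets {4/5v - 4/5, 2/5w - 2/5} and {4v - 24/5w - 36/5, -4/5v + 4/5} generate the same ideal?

Equality of ideals is decidable: compute both reduced Gröbner bases (unique for the ordering) and check whether they agree.
Buchberger on the first generating set:
f_1 = 4/5v - 4/5, LT = v.
f_2 = 2/5w - 2/5, LT = w.

The S-polynomials (S(f_1,f_2)) all reduce to 0 modulo the current basis, so we have a Gröbner basis.
Inter-reduce: drop elements whose leading term is divisible by another's, tail-reduce, and make monic.
Reduced Gröbner basis: {v - 1, w - 1}.

Buchberger on the second generating set:
h_1 = 4v - 24/5w - 36/5, LT = v.
h_2 = -4/5v + 4/5, LT = v.

S(h_1,h_2): lcm = v. S = -6/5w - 4/5.
  reduce S modulo (h_1, h_2):
  remainder -6/5w - 4/5 ≠ 0; add k_3 = -6/5w - 4/5 to the basis.

The other S-polynomials (S(h_1,k_3), S(h_2,k_3)) all reduce to 0 modulo the current basis, so we have a Gröbner basis.
Inter-reduce: drop elements whose leading term is divisible by another's, tail-reduce, and make monic.
Reduced Gröbner basis: {v - 1, w + 2/3}.

These differ, so the ideals are not equal.

No, the ideals differ.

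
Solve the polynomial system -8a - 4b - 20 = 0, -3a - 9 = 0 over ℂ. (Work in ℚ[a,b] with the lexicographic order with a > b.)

Compute a lex Gröbner basis by Buchberger's algorithm.
f_1 = -8a - 4b - 20, LT = a.
f_2 = -3a - 9, LT = a.

S(f_1,f_2): lcm = a. S = ½b - ½.
  reduce S modulo (f_1, f_2):
  remainder ½b - ½ ≠ 0; add h_3 = ½b - ½ to the basis.

The other S-polynomials (S(f_1,h_3), S(f_2,h_3)) all reduce to 0 modulo the current basis, so we have a Gröbner basis.
Inter-reduce: drop elements whose leading term is divisible by another's, tail-reduce, and make monic.
Reduced Gröbner basis: {a + 3, b - 1}.

Since the basis is lex-ordered, b - 1 is univariate in b. Its roots are {1}. Back-substituting each root into the other basis elements fixes the other coordinates.
  b = 1: the earlier basis element becomes a + 3 = 0, giving a = -3 — point (-3, 1).

{(-3, 1)}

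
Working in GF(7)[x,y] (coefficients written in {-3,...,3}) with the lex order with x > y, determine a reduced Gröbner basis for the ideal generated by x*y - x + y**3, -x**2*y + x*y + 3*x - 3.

f_1 = x*y - x + y**3, LT = x*y.
f_2 = -x**2*y + x*y + 3*x - 3, LT = x**2*y.

S(f_1,f_2): lcm = x**2*y. S = -x**2 + x*y**3 + x*y + 3*x - 3.
  leading term x**2: no divisor's leading term divides it; move -x**2 to the remainder.
  leading term x*y**3: subtract (y**2)·f_1 from x*y**3 + x*y + 3*x - 3 → x*y**2 + x*y + 3*x - y**5 - 3
  leading term x*y**2: subtract (y)·f_1 from x*y**2 + x*y + 3*x - y**5 - 3 → 2*x*y + 3*x - y**5 - y**4 - 3
  leading term x*y: subtract (2)·f_1 from 2*x*y + 3*x - y**5 - y**4 - 3 → -2*x - y**5 - y**4 - 2*y**3 - 3
  leading term x: no divisor's leading term divides it; move -2*x to the remainder.
  leading term y**5: no divisor's leading term divides it; move -y**5 to the remainder.
  leading term y**4: no divisor's leading term divides it; move -y**4 to the remainder.
  leading term y**3: no divisor's leading term divides it; move -2*y**3 to the remainder.
  leading term 1: no divisor's leading term divides it; move -3 to the remainder.
  remainder -x**2 - 2*x - y**5 - y**4 - 2*y**3 - 3 ≠ 0; add g_3 = -x**2 - 2*x - y**5 - y**4 - 2*y**3 - 3 to the basis.

S(f_1,g_3): lcm = x**2*y. S = -x**2 + x*y**3 - 2*x*y - y**6 - y**5 - 2*y**4 - 3*y.
  leading term x**2: subtract (1)·g_3 from -x**2 + x*y**3 - 2*x*y - y**6 - y**5 - 2*y**4 - 3*y → x*y**3 - 2*x*y + 2*x - y**6 - y**4 + 2*y**3 - 3*y + 3
  leading term x*y**3: subtract (y**2)·f_1 from x*y**3 - 2*x*y + 2*x - y**6 - y**4 + 2*y**3 - 3*y + 3 → x*y**2 - 2*x*y + 2*x - y**6 - y**5 - y**4 + 2*y**3 - 3*y + 3
  leading term x*y**2: subtract (y)·f_1 from x*y**2 - 2*x*y + 2*x - y**6 - y**5 - y**4 + 2*y**3 - 3*y + 3 → -x*y + 2*x - y**6 - y**5 - 2*y**4 + 2*y**3 - 3*y + 3
  leading term x*y: subtract (-1)·f_1 from -x*y + 2*x - y**6 - y**5 - 2*y**4 + 2*y**3 - 3*y + 3 → x - y**6 - y**5 - 2*y**4 + 3*y**3 - 3*y + 3
  leading term x: no divisor's leading term divides it; move x to the remainder.
  leading term y**6: no divisor's leading term divides it; move -y**6 to the remainder.
  leading term y**5: no divisor's leading term divides it; move -y**5 to the remainder.
  leading term y**4: no divisor's leading term divides it; move -2*y**4 to the remainder.
  leading term y**3: no divisor's leading term divides it; move 3*y**3 to the remainder.
  leading term y: no divisor's leading term divides it; move -3*y to the remainder.
  leading term 1: no divisor's leading term divides it; move 3 to the remainder.
  remainder x - y**6 - y**5 - 2*y**4 + 3*y**3 - 3*y + 3 ≠ 0; add g_4 = x - y**6 - y**5 - 2*y**4 + 3*y**3 - 3*y + 3 to the basis.

S(f_1,g_4): lcm = x*y. S = -x + y**7 + y**6 + 2*y**5 - 3*y**4 + y**3 + 3*y**2 - 3*y.
  leading term x: subtract (-1)·g_4 from -x + y**7 + y**6 + 2*y**5 - 3*y**4 + y**3 + 3*y**2 - 3*y → y**7 + y**5 + 2*y**4 - 3*y**3 + 3*y**2 + y + 3
  leading term y**7: no divisor's leading term divides it; move y**7 to the remainder.
  leading term y**5: no divisor's leading term divides it; move y**5 to the remainder.
  leading term y**4: no divisor's leading term divides it; move 2*y**4 to the remainder.
  leading term y**3: no divisor's leading term divides it; move -3*y**3 to the remainder.
  leading term y**2: no divisor's leading term divides it; move 3*y**2 to the remainder.
  leading term y: no divisor's leading term divides it; move y to the remainder.
  leading term 1: no divisor's leading term divides it; move 3 to the remainder.
  remainder y**7 + y**5 + 2*y**4 - 3*y**3 + 3*y**2 + y + 3 ≠ 0; add g_5 = y**7 + y**5 + 2*y**4 - 3*y**3 + 3*y**2 + y + 3 to the basis.

The other S-polynomials (S(f_2,g_3), S(f_2,g_4), S(g_3,g_4), S(f_1,g_5), S(f_2,g_5), S(g_3,g_5), S(g_4,g_5)) all reduce to 0 modulo the current basis, so we have a Gröbner basis.
Inter-reduce: drop elements whose leading term is divisible by another's, tail-reduce, and make monic.

G = {x - y**6 - y**5 - 2*y**4 + 3*y**3 - 3*y + 3, y**7 + y**5 + 2*y**4 - 3*y**3 + 3*y**2 + y + 3}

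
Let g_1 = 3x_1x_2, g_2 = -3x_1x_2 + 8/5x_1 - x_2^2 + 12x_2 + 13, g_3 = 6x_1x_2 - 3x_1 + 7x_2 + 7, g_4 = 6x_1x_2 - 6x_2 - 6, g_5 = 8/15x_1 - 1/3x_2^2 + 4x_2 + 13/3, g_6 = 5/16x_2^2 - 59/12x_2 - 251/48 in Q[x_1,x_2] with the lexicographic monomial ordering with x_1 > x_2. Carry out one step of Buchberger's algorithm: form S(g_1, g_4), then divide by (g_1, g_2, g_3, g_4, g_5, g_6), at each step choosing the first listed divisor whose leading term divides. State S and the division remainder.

lcm(LM(g_1), LM(g_4)) = x_1x_2.
S = (lcm/LT(g_1))·g_1 − (lcm/LT(g_4))·g_4 = x_2 + 1.
Reduce S modulo (g_1, g_2, g_3, g_4, g_5, g_6) in that order:
  leading term x_2: no divisor's leading term divides it; move x_2 to the remainder.
  leading term 1: no divisor's leading term divides it; move 1 to the remainder.
The remainder x_2 + 1 is nonzero, so it would be added as the next basis element.
This is the inner loop of Buchberger's algorithm — each nonzero remainder becomes a new basis element.

S(g_1, g_4) = x_2 + 1; remainder on division = x_2 + 1.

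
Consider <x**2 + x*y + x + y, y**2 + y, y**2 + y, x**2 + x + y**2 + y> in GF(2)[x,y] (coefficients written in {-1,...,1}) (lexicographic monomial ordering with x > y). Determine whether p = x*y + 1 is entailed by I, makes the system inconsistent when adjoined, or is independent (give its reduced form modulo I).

First compute the reduced Gröbner basis of I by Buchberger's algorithm.
f_1 = x**2 + x*y + x + y, LT = x**2.
f_2 = y**2 + y, LT = y**2.
f_3 = y**2 + y, LT = y**2.
f_4 = x**2 + x + y**2 + y, LT = x**2.

S(f_1,f_4): lcm = x**2. S = x*y + y**2.
  reduce S modulo (f_1, f_2, f_3, f_4):
  remainder x*y + y ≠ 0; add h_5 = x*y + y to the basis.

The other S-polynomials (S(f_1,f_2), S(f_1,f_3), S(f_2,f_3), S(f_2,f_4), S(f_3,f_4), S(f_1,h_5), S(f_2,h_5), S(f_3,h_5), S(f_4,h_5)) all reduce to 0 modulo the current basis, so we have a Gröbner basis.
Inter-reduce: drop elements whose leading term is divisible by another's, tail-reduce, and make monic.
Reduced Gröbner basis: {x**2 + x, x*y + y, y**2 + y}.
Label its elements g_1 = x**2 + x, g_2 = x*y + y, g_3 = y**2 + y.

Reduce p = x*y + 1 modulo G:
  leading term x*y: subtract (1)·g_2 from x*y + 1 → y + 1
  leading term y: no divisor's leading term divides it; move y to the remainder.
  leading term 1: no divisor's leading term divides it; move 1 to the remainder.
  normal form = y + 1.
The normal form is nonzero, so p ∉ I. Since p minus its normal form lies in I, I + (p) = I + (r) where r = y + 1; decide whether this ideal is the whole ring.
Run Buchberger on G together with r (pairs among the g_i already reduce to 0 since G is a Gröbner basis):
g_1 = x**2 + x, LT = x**2.
g_2 = x*y + y, LT = x*y.
g_3 = y**2 + y, LT = y**2.
r = y + 1, LT = y.

S(g_2,r): lcm = x*y. S = x + y.
  reduce S modulo (g_1, g_2, g_3, r):
  remainder x + 1 ≠ 0; add m_5 = x + 1 to the basis.

The other S-polynomials (S(g_1,g_2), S(g_1,g_3), S(g_1,r), S(g_2,g_3), S(g_3,r), S(g_1,m_5), S(g_2,m_5), S(g_3,m_5), S(r,m_5)) all reduce to 0 modulo the current basis, so we have a Gröbner basis.
Inter-reduce: drop elements whose leading term is divisible by another's, tail-reduce, and make monic.
Reduced Gröbner basis: {x + 1, y + 1}.
The reduced Gröbner basis of I + (p) is {x + 1, y + 1} ≠ {1}, a proper ideal, so the enlarged system stays consistent: p is independent of I, with normal form y + 1.

x*y + 1 is independent of I; its normal form modulo I is y + 1.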